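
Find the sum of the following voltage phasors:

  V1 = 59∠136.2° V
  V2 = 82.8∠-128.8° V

Step 1 — Convert each phasor to rectangular form:
  V1 = 59·(cos(136.2°) + j·sin(136.2°)) = -42.58 + j40.84 V
  V2 = 82.8·(cos(-128.8°) + j·sin(-128.8°)) = -51.88 - j64.53 V
Step 2 — Sum components: V_total = -94.47 - j23.69 V.
Step 3 — Convert to polar: |V_total| = 97.39 V, ∠V_total = -165.9°.

V_total = 97.39∠-165.9° V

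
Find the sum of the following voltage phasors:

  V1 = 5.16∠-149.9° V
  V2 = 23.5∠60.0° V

Step 1 — Convert each phasor to rectangular form:
  V1 = 5.16·(cos(-149.9°) + j·sin(-149.9°)) = -4.464 - j2.588 V
  V2 = 23.5·(cos(60.0°) + j·sin(60.0°)) = 11.75 + j20.35 V
Step 2 — Sum components: V_total = 7.286 + j17.76 V.
Step 3 — Convert to polar: |V_total| = 19.2 V, ∠V_total = 67.7°.

V_total = 19.2∠67.7° V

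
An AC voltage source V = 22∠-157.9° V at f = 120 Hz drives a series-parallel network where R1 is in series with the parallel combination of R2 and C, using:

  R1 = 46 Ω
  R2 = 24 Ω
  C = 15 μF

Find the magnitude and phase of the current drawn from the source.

Step 1 — Angular frequency: ω = 2π·f = 2π·120 = 754 rad/s.
Step 2 — Component impedances:
  R1: Z = R = 46 Ω
  R2: Z = R = 24 Ω
  C: Z = 1/(jωC) = -j/(ω·C) = 0 - j88.42 Ω
Step 3 — Parallel branch: R2 || C = 1/(1/R2 + 1/C) = 22.35 - j6.067 Ω.
Step 4 — Series with R1: Z_total = R1 + (R2 || C) = 68.35 - j6.067 Ω = 68.62∠-5.1° Ω.
Step 5 — Source phasor: V = 22∠-157.9° V = -20.38 - j8.277 V.
Step 6 — Ohm's law: I = V / Z_total = (-20.38 - j8.277) / (68.35 - j6.067) = -0.2852 - j0.1464 A.
Step 7 — Convert to polar: |I| = 0.3206 A, ∠I = -152.8°.

I = 0.3206∠-152.8° A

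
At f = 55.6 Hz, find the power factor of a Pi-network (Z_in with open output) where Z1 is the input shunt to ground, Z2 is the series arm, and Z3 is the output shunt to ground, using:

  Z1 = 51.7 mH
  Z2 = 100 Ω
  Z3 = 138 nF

Step 1 — Angular frequency: ω = 2π·f = 2π·55.6 = 349.3 rad/s.
Step 2 — Component impedances:
  Z1: Z = jωL = j·349.3·0.0517 = 0 + j18.06 Ω
  Z2: Z = R = 100 Ω
  Z3: Z = 1/(jωC) = -j/(ω·C) = 0 - j2.074e+04 Ω
Step 3 — With open output, the series arm Z2 and the output shunt Z3 appear in series to ground: Z2 + Z3 = 100 - j2.074e+04 Ω.
Step 4 — Parallel with input shunt Z1: Z_in = Z1 || (Z2 + Z3) = 7.595e-05 + j18.08 Ω = 18.08∠90.0° Ω.
Step 5 — Power factor: PF = cos(φ) = Re(Z)/|Z| = 7.595e-05/18.08 = 4.201e-06.
Step 6 — Type: Im(Z) = 18.08 ⇒ lagging (phase φ = 90.0°).

PF = 4.201e-06 (lagging, φ = 90.0°)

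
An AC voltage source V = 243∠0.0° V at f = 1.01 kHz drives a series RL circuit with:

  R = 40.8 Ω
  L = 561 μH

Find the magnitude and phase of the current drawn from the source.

Step 1 — Angular frequency: ω = 2π·f = 2π·1010 = 6346 rad/s.
Step 2 — Component impedances:
  R: Z = R = 40.8 Ω
  L: Z = jωL = j·6346·0.000561 = 0 + j3.56 Ω
Step 3 — Series combination: Z_total = R + L = 40.8 + j3.56 Ω = 40.96∠5.0° Ω.
Step 4 — Source phasor: V = 243∠0.0° V = 243 V.
Step 5 — Ohm's law: I = V / Z_total = (243) / (40.8 + j3.56) = 5.911 - j0.5158 A.
Step 6 — Convert to polar: |I| = 5.933 A, ∠I = -5.0°.

I = 5.933∠-5.0° A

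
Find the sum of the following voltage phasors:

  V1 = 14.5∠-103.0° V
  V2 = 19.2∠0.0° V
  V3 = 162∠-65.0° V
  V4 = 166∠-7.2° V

Step 1 — Convert each phasor to rectangular form:
  V1 = 14.5·(cos(-103.0°) + j·sin(-103.0°)) = -3.262 - j14.13 V
  V2 = 19.2·(cos(0.0°) + j·sin(0.0°)) = 19.2 V
  V3 = 162·(cos(-65.0°) + j·sin(-65.0°)) = 68.46 - j146.8 V
  V4 = 166·(cos(-7.2°) + j·sin(-7.2°)) = 164.7 - j20.81 V
Step 2 — Sum components: V_total = 249.1 - j181.8 V.
Step 3 — Convert to polar: |V_total| = 308.4 V, ∠V_total = -36.1°.

V_total = 308.4∠-36.1° V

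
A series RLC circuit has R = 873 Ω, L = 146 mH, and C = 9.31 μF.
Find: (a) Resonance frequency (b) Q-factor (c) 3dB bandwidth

Step 1 — Resonance condition Im(Z)=0 gives ω₀ = 1/√(LC).
Step 2 — ω₀ = 1/√(0.146·9.31e-06) = 857.7 rad/s.
Step 3 — f₀ = ω₀/(2π) = 136.5 Hz.
Step 4 — Series Q: Q = ω₀L/R = 857.7·0.146/873 = 0.1434.
Step 5 — 3dB bandwidth: Δω = ω₀/Q = 5979 rad/s; BW = Δω/(2π) = 951.7 Hz.

(a) f₀ = 136.5 Hz  (b) Q = 0.1434  (c) BW = 951.7 Hz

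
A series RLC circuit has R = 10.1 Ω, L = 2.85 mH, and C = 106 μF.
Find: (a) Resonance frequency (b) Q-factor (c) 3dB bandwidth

Step 1 — Resonance: ω₀ = 1/√(LC) = 1/√(0.00285·0.000106) = 1819 rad/s.
Step 2 — f₀ = ω₀/(2π) = 289.6 Hz.
Step 3 — Series Q: Q = ω₀L/R = 1819·0.00285/10.1 = 0.5134.
Step 4 — Bandwidth: Δω = ω₀/Q = 3544 rad/s; BW = Δω/(2π) = 564 Hz.

(a) f₀ = 289.6 Hz  (b) Q = 0.5134  (c) BW = 564 Hz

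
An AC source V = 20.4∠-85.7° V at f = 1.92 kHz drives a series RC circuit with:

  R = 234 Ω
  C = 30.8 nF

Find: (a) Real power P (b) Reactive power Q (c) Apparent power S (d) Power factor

Step 1 — Angular frequency: ω = 2π·f = 2π·1920 = 1.206e+04 rad/s.
Step 2 — Component impedances:
  R: Z = R = 234 Ω
  C: Z = 1/(jωC) = -j/(ω·C) = 0 - j2691 Ω
Step 3 — Series combination: Z_total = R + C = 234 - j2691 Ω = 2701∠-85.0° Ω.
Step 4 — Source phasor: V = 20.4∠-85.7° V = 1.53 - j20.34 V.
Step 5 — Current: I = V / Z = 0.007551 - j8.819e-05 A = 0.007551∠-0.7° A.
Step 6 — Complex power: S = V·I* = 0.01334 - j0.1535 VA.
Step 7 — Real power: P = Re(S) = 0.01334 W.
Step 8 — Reactive power: Q = Im(S) = -0.1535 VAR.
Step 9 — Apparent power: |S| = 0.154 VA.
Step 10 — Power factor: PF = P/|S| = 0.08662 (leading).

(a) P = 0.01334 W  (b) Q = -0.1535 VAR  (c) S = 0.154 VA  (d) PF = 0.08662 (leading)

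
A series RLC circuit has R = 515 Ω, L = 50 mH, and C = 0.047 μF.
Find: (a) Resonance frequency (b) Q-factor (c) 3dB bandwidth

Step 1 — Resonance condition Im(Z)=0 gives ω₀ = 1/√(LC).
Step 2 — ω₀ = 1/√(0.05·4.7e-08) = 2.063e+04 rad/s.
Step 3 — f₀ = ω₀/(2π) = 3283 Hz.
Step 4 — Series Q: Q = ω₀L/R = 2.063e+04·0.05/515 = 2.003.
Step 5 — 3dB bandwidth: Δω = ω₀/Q = 1.03e+04 rad/s; BW = Δω/(2π) = 1639 Hz.

(a) f₀ = 3283 Hz  (b) Q = 2.003  (c) BW = 1639 Hz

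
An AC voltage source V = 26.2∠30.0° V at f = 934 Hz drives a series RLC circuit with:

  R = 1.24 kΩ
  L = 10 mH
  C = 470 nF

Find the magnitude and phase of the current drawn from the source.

Step 1 — Angular frequency: ω = 2π·f = 2π·934 = 5868 rad/s.
Step 2 — Component impedances:
  R: Z = R = 1240 Ω
  L: Z = jωL = j·5868·0.01 = 0 + j58.68 Ω
  C: Z = 1/(jωC) = -j/(ω·C) = 0 - j362.6 Ω
Step 3 — Series combination: Z_total = R + L + C = 1240 - j303.9 Ω = 1277∠-13.8° Ω.
Step 4 — Source phasor: V = 26.2∠30.0° V = 22.69 + j13.1 V.
Step 5 — Ohm's law: I = V / Z_total = (22.69 + j13.1) / (1240 - j303.9) = 0.01482 + j0.0142 A.
Step 6 — Convert to polar: |I| = 0.02052 A, ∠I = 43.8°.

I = 0.02052∠43.8° A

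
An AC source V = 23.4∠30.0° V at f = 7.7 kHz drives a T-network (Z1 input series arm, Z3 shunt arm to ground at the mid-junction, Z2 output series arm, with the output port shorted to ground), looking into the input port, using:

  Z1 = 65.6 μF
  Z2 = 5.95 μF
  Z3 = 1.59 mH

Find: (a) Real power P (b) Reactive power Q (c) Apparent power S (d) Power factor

Step 1 — Angular frequency: ω = 2π·f = 2π·7700 = 4.838e+04 rad/s.
Step 2 — Component impedances:
  Z1: Z = 1/(jωC) = -j/(ω·C) = 0 - j0.3151 Ω
  Z2: Z = 1/(jωC) = -j/(ω·C) = 0 - j3.474 Ω
  Z3: Z = jωL = j·4.838e+04·0.00159 = 0 + j76.93 Ω
Step 3 — With the output port shorted to ground, the output series arm Z2 runs from the junction to ground; the shunt arm Z3 also runs from the junction to ground. They appear in parallel: Z3 || Z2 = 0 - j3.638 Ω.
Step 4 — Series with input arm Z1: Z_in = Z1 + (Z3 || Z2) = 0 - j3.953 Ω = 3.953∠-90.0° Ω.
Step 5 — Source phasor: V = 23.4∠30.0° V = 20.26 + j11.7 V.
Step 6 — Current: I = V / Z = -2.96 + j5.126 A = 5.919∠120.0° A.
Step 7 — Complex power: S = V·I* = 0 - j138.5 VA.
Step 8 — Real power: P = Re(S) = 0 W.
Step 9 — Reactive power: Q = Im(S) = -138.5 VAR.
Step 10 — Apparent power: |S| = 138.5 VA.
Step 11 — Power factor: PF = P/|S| = 0 (leading).

(a) P = 0 W  (b) Q = -138.5 VAR  (c) S = 138.5 VA  (d) PF = 0 (leading)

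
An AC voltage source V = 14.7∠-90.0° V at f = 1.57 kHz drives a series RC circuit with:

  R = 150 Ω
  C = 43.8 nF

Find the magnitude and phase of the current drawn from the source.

Step 1 — Angular frequency: ω = 2π·f = 2π·1570 = 9865 rad/s.
Step 2 — Component impedances:
  R: Z = R = 150 Ω
  C: Z = 1/(jωC) = -j/(ω·C) = 0 - j2314 Ω
Step 3 — Series combination: Z_total = R + C = 150 - j2314 Ω = 2319∠-86.3° Ω.
Step 4 — Source phasor: V = 14.7∠-90.0° V = 0 - j14.7 V.
Step 5 — Ohm's law: I = V / Z_total = (0 - j14.7) / (150 - j2314) = 0.006325 - j0.0004099 A.
Step 6 — Convert to polar: |I| = 0.006338 A, ∠I = -3.7°.

I = 0.006338∠-3.7° A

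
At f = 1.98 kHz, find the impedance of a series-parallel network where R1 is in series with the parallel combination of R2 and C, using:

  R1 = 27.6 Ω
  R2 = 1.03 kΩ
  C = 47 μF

Step 1 — Angular frequency: ω = 2π·f = 2π·1980 = 1.244e+04 rad/s.
Step 2 — Component impedances:
  R1: Z = R = 27.6 Ω
  R2: Z = R = 1030 Ω
  C: Z = 1/(jωC) = -j/(ω·C) = 0 - j1.71 Ω
Step 3 — Parallel branch: R2 || C = 1/(1/R2 + 1/C) = 0.00284 - j1.71 Ω.
Step 4 — Series with R1: Z_total = R1 + (R2 || C) = 27.6 - j1.71 Ω = 27.66∠-3.5° Ω.

Z = 27.6 - j1.71 Ω = 27.66∠-3.5° Ω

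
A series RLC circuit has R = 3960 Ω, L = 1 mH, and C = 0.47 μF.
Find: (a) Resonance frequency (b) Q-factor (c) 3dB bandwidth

Step 1 — Resonance condition Im(Z)=0 gives ω₀ = 1/√(LC).
Step 2 — ω₀ = 1/√(0.001·4.7e-07) = 4.613e+04 rad/s.
Step 3 — f₀ = ω₀/(2π) = 7341 Hz.
Step 4 — Series Q: Q = ω₀L/R = 4.613e+04·0.001/3960 = 0.01165.
Step 5 — 3dB bandwidth: Δω = ω₀/Q = 3.96e+06 rad/s; BW = Δω/(2π) = 6.303e+05 Hz.

(a) f₀ = 7341 Hz  (b) Q = 0.01165  (c) BW = 6.303e+05 Hz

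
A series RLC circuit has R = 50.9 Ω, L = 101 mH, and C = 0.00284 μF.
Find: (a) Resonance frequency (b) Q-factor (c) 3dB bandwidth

Step 1 — Resonance: ω₀ = 1/√(LC) = 1/√(0.101·2.84e-09) = 5.904e+04 rad/s.
Step 2 — f₀ = ω₀/(2π) = 9397 Hz.
Step 3 — Series Q: Q = ω₀L/R = 5.904e+04·0.101/50.9 = 117.2.
Step 4 — Bandwidth: Δω = ω₀/Q = 504 rad/s; BW = Δω/(2π) = 80.21 Hz.

(a) f₀ = 9397 Hz  (b) Q = 117.2  (c) BW = 80.21 Hz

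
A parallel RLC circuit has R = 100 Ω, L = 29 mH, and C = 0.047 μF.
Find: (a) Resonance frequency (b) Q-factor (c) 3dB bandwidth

Step 1 — Resonance: ω₀ = 1/√(LC) = 1/√(0.029·4.7e-08) = 2.709e+04 rad/s.
Step 2 — f₀ = ω₀/(2π) = 4311 Hz.
Step 3 — Parallel Q: Q = R/(ω₀L) = 100/(2.709e+04·0.029) = 0.1273.
Step 4 — Bandwidth: Δω = ω₀/Q = 2.128e+05 rad/s; BW = Δω/(2π) = 3.386e+04 Hz.

(a) f₀ = 4311 Hz  (b) Q = 0.1273  (c) BW = 3.386e+04 Hz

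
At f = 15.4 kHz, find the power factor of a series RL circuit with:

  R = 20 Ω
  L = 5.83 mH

Step 1 — Angular frequency: ω = 2π·f = 2π·1.54e+04 = 9.676e+04 rad/s.
Step 2 — Component impedances:
  R: Z = R = 20 Ω
  L: Z = jωL = j·9.676e+04·0.00583 = 0 + j564.1 Ω
Step 3 — Series combination: Z_total = R + L = 20 + j564.1 Ω = 564.5∠88.0° Ω.
Step 4 — Power factor: PF = cos(φ) = Re(Z)/|Z| = 20/564.5 = 0.03543.
Step 5 — Type: Im(Z) = 564.1 ⇒ lagging (phase φ = 88.0°).

PF = 0.03543 (lagging, φ = 88.0°)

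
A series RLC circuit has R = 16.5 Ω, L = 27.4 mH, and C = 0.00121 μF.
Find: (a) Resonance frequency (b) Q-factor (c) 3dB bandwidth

Step 1 — Resonance condition Im(Z)=0 gives ω₀ = 1/√(LC).
Step 2 — ω₀ = 1/√(0.0274·1.21e-09) = 1.737e+05 rad/s.
Step 3 — f₀ = ω₀/(2π) = 2.764e+04 Hz.
Step 4 — Series Q: Q = ω₀L/R = 1.737e+05·0.0274/16.5 = 288.4.
Step 5 — 3dB bandwidth: Δω = ω₀/Q = 602.2 rad/s; BW = Δω/(2π) = 95.84 Hz.

(a) f₀ = 2.764e+04 Hz  (b) Q = 288.4  (c) BW = 95.84 Hz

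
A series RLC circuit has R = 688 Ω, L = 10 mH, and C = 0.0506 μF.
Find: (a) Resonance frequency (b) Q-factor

Step 1 — Resonance condition Im(Z)=0 gives ω₀ = 1/√(LC).
Step 2 — ω₀ = 1/√(0.01·5.06e-08) = 4.446e+04 rad/s.
Step 3 — f₀ = ω₀/(2π) = 7075 Hz.
Step 4 — Series Q: Q = ω₀L/R = 4.446e+04·0.01/688 = 0.6462.

(a) f₀ = 7075 Hz  (b) Q = 0.6462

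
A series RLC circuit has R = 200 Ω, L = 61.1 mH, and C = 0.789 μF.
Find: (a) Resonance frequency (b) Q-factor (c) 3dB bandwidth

Step 1 — Resonance: ω₀ = 1/√(LC) = 1/√(0.0611·7.89e-07) = 4555 rad/s.
Step 2 — f₀ = ω₀/(2π) = 724.9 Hz.
Step 3 — Series Q: Q = ω₀L/R = 4555·0.0611/200 = 1.391.
Step 4 — Bandwidth: Δω = ω₀/Q = 3273 rad/s; BW = Δω/(2π) = 521 Hz.

(a) f₀ = 724.9 Hz  (b) Q = 1.391  (c) BW = 521 Hz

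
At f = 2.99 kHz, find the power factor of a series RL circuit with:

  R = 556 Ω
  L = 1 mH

Step 1 — Angular frequency: ω = 2π·f = 2π·2990 = 1.879e+04 rad/s.
Step 2 — Component impedances:
  R: Z = R = 556 Ω
  L: Z = jωL = j·1.879e+04·0.001 = 0 + j18.79 Ω
Step 3 — Series combination: Z_total = R + L = 556 + j18.79 Ω = 556.3∠1.9° Ω.
Step 4 — Power factor: PF = cos(φ) = Re(Z)/|Z| = 556/556.32 = 0.9994.
Step 5 — Type: Im(Z) = 18.79 ⇒ lagging (phase φ = 1.9°).

PF = 0.9994 (lagging, φ = 1.9°)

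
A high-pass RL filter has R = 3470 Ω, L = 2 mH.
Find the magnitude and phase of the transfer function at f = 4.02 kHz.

Step 1 — Angular frequency: ω = 2π·4020 = 2.526e+04 rad/s.
Step 2 — Transfer function: H(jω) = jωL/(R + jωL).
Step 3 — Numerator jωL = j·50.52; denominator R + jωL = 3470 + j50.52.
Step 4 — H = 0.0002119 + j0.01456.
Step 5 — Magnitude: |H| = 0.01456 (-36.7 dB); phase: φ = 89.2°.

|H| = 0.01456 (-36.7 dB), φ = 89.2°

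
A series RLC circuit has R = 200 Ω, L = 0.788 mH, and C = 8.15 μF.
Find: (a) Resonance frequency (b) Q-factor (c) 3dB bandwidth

Step 1 — Resonance: ω₀ = 1/√(LC) = 1/√(0.000788·8.15e-06) = 1.248e+04 rad/s.
Step 2 — f₀ = ω₀/(2π) = 1986 Hz.
Step 3 — Series Q: Q = ω₀L/R = 1.248e+04·0.000788/200 = 0.04916.
Step 4 — Bandwidth: Δω = ω₀/Q = 2.538e+05 rad/s; BW = Δω/(2π) = 4.039e+04 Hz.

(a) f₀ = 1986 Hz  (b) Q = 0.04916  (c) BW = 4.039e+04 Hz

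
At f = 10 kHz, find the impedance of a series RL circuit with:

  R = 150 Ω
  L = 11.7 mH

Step 1 — Angular frequency: ω = 2π·f = 2π·1e+04 = 6.283e+04 rad/s.
Step 2 — Component impedances:
  R: Z = R = 150 Ω
  L: Z = jωL = j·6.283e+04·0.0117 = 0 + j735.1 Ω
Step 3 — Series combination: Z_total = R + L = 150 + j735.1 Ω = 750.3∠78.5° Ω.

Z = 150 + j735.1 Ω = 750.3∠78.5° Ω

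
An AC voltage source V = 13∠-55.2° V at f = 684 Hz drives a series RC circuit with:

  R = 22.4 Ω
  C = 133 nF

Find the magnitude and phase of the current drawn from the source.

Step 1 — Angular frequency: ω = 2π·f = 2π·684 = 4298 rad/s.
Step 2 — Component impedances:
  R: Z = R = 22.4 Ω
  C: Z = 1/(jωC) = -j/(ω·C) = 0 - j1749 Ω
Step 3 — Series combination: Z_total = R + C = 22.4 - j1749 Ω = 1750∠-89.3° Ω.
Step 4 — Source phasor: V = 13∠-55.2° V = 7.419 - j10.67 V.
Step 5 — Ohm's law: I = V / Z_total = (7.419 - j10.67) / (22.4 - j1749) = 0.006155 + j0.004162 A.
Step 6 — Convert to polar: |I| = 0.00743 A, ∠I = 34.1°.

I = 0.00743∠34.1° A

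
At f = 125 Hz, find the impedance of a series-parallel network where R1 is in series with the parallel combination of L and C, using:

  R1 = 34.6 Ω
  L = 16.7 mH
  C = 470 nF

Step 1 — Angular frequency: ω = 2π·f = 2π·125 = 785.4 rad/s.
Step 2 — Component impedances:
  R1: Z = R = 34.6 Ω
  L: Z = jωL = j·785.4·0.0167 = 0 + j13.12 Ω
  C: Z = 1/(jωC) = -j/(ω·C) = 0 - j2709 Ω
Step 3 — Parallel branch: L || C = 1/(1/L + 1/C) = 0 + j13.18 Ω.
Step 4 — Series with R1: Z_total = R1 + (L || C) = 34.6 + j13.18 Ω = 37.03∠20.9° Ω.

Z = 34.6 + j13.18 Ω = 37.03∠20.9° Ω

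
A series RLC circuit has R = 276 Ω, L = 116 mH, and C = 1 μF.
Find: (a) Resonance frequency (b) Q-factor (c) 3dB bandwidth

Step 1 — Resonance condition Im(Z)=0 gives ω₀ = 1/√(LC).
Step 2 — ω₀ = 1/√(0.116·1e-06) = 2936 rad/s.
Step 3 — f₀ = ω₀/(2π) = 467.3 Hz.
Step 4 — Series Q: Q = ω₀L/R = 2936·0.116/276 = 1.234.
Step 5 — 3dB bandwidth: Δω = ω₀/Q = 2379 rad/s; BW = Δω/(2π) = 378.7 Hz.

(a) f₀ = 467.3 Hz  (b) Q = 1.234  (c) BW = 378.7 Hz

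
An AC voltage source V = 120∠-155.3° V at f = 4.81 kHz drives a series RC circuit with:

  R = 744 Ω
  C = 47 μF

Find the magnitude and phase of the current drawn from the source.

Step 1 — Angular frequency: ω = 2π·f = 2π·4810 = 3.022e+04 rad/s.
Step 2 — Component impedances:
  R: Z = R = 744 Ω
  C: Z = 1/(jωC) = -j/(ω·C) = 0 - j0.704 Ω
Step 3 — Series combination: Z_total = R + C = 744 - j0.704 Ω = 744∠-0.1° Ω.
Step 4 — Source phasor: V = 120∠-155.3° V = -109 - j50.14 V.
Step 5 — Ohm's law: I = V / Z_total = (-109 - j50.14) / (744 - j0.704) = -0.1465 - j0.06754 A.
Step 6 — Convert to polar: |I| = 0.1613 A, ∠I = -155.2°.

I = 0.1613∠-155.2° A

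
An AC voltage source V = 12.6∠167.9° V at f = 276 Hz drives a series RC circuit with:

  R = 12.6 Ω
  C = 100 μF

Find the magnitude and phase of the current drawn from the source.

Step 1 — Angular frequency: ω = 2π·f = 2π·276 = 1734 rad/s.
Step 2 — Component impedances:
  R: Z = R = 12.6 Ω
  C: Z = 1/(jωC) = -j/(ω·C) = 0 - j5.766 Ω
Step 3 — Series combination: Z_total = R + C = 12.6 - j5.766 Ω = 13.86∠-24.6° Ω.
Step 4 — Source phasor: V = 12.6∠167.9° V = -12.32 + j2.641 V.
Step 5 — Ohm's law: I = V / Z_total = (-12.32 + j2.641) / (12.6 - j5.766) = -0.8878 - j0.1967 A.
Step 6 — Convert to polar: |I| = 0.9093 A, ∠I = -167.5°.

I = 0.9093∠-167.5° A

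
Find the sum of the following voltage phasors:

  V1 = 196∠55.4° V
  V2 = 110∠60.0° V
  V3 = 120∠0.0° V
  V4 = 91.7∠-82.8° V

Step 1 — Convert each phasor to rectangular form:
  V1 = 196·(cos(55.4°) + j·sin(55.4°)) = 111.3 + j161.3 V
  V2 = 110·(cos(60.0°) + j·sin(60.0°)) = 55 + j95.26 V
  V3 = 120·(cos(0.0°) + j·sin(0.0°)) = 120 V
  V4 = 91.7·(cos(-82.8°) + j·sin(-82.8°)) = 11.49 - j90.98 V
Step 2 — Sum components: V_total = 297.8 + j165.6 V.
Step 3 — Convert to polar: |V_total| = 340.7 V, ∠V_total = 29.1°.

V_total = 340.7∠29.1° V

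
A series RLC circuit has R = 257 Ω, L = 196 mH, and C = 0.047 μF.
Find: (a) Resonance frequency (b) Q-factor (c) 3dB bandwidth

Step 1 — Resonance: ω₀ = 1/√(LC) = 1/√(0.196·4.7e-08) = 1.042e+04 rad/s.
Step 2 — f₀ = ω₀/(2π) = 1658 Hz.
Step 3 — Series Q: Q = ω₀L/R = 1.042e+04·0.196/257 = 7.946.
Step 4 — Bandwidth: Δω = ω₀/Q = 1311 rad/s; BW = Δω/(2π) = 208.7 Hz.

(a) f₀ = 1658 Hz  (b) Q = 7.946  (c) BW = 208.7 Hz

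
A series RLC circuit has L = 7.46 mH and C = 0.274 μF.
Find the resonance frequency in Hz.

Step 1 — Resonance condition Im(Z)=0 gives ω₀ = 1/√(LC).
Step 2 — ω₀ = 1/√(0.00746·2.74e-07) = 2.212e+04 rad/s.
Step 3 — f₀ = ω₀/(2π) = 3520 Hz.

f₀ = 3520 Hz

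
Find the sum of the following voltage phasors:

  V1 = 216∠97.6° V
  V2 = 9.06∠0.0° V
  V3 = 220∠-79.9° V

Step 1 — Convert each phasor to rectangular form:
  V1 = 216·(cos(97.6°) + j·sin(97.6°)) = -28.57 + j214.1 V
  V2 = 9.06·(cos(0.0°) + j·sin(0.0°)) = 9.06 V
  V3 = 220·(cos(-79.9°) + j·sin(-79.9°)) = 38.58 - j216.6 V
Step 2 — Sum components: V_total = 19.07 - j2.488 V.
Step 3 — Convert to polar: |V_total| = 19.23 V, ∠V_total = -7.4°.

V_total = 19.23∠-7.4° V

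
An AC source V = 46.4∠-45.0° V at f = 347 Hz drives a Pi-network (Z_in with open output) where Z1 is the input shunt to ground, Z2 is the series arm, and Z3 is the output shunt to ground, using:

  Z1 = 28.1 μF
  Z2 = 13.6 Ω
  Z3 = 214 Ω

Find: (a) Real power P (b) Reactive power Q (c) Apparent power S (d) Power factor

Step 1 — Angular frequency: ω = 2π·f = 2π·347 = 2180 rad/s.
Step 2 — Component impedances:
  Z1: Z = 1/(jωC) = -j/(ω·C) = 0 - j16.32 Ω
  Z2: Z = R = 13.6 Ω
  Z3: Z = R = 214 Ω
Step 3 — With open output, the series arm Z2 and the output shunt Z3 appear in series to ground: Z2 + Z3 = 227.6 Ω.
Step 4 — Parallel with input shunt Z1: Z_in = Z1 || (Z2 + Z3) = 1.165 - j16.24 Ω = 16.28∠-85.9° Ω.
Step 5 — Source phasor: V = 46.4∠-45.0° V = 32.81 - j32.81 V.
Step 6 — Current: I = V / Z = 2.154 + j1.866 A = 2.85∠40.9° A.
Step 7 — Complex power: S = V·I* = 9.459 - j131.9 VA.
Step 8 — Real power: P = Re(S) = 9.459 W.
Step 9 — Reactive power: Q = Im(S) = -131.9 VAR.
Step 10 — Apparent power: |S| = 132.2 VA.
Step 11 — Power factor: PF = P/|S| = 0.07153 (leading).

(a) P = 9.459 W  (b) Q = -131.9 VAR  (c) S = 132.2 VA  (d) PF = 0.07153 (leading)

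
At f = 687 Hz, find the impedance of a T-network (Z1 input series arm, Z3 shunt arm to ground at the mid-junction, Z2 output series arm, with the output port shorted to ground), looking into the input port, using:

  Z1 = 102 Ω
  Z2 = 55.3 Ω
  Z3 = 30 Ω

Step 1 — Angular frequency: ω = 2π·f = 2π·687 = 4317 rad/s.
Step 2 — Component impedances:
  Z1: Z = R = 102 Ω
  Z2: Z = R = 55.3 Ω
  Z3: Z = R = 30 Ω
Step 3 — With the output port shorted to ground, the output series arm Z2 runs from the junction to ground; the shunt arm Z3 also runs from the junction to ground. They appear in parallel: Z3 || Z2 = 19.45 Ω.
Step 4 — Series with input arm Z1: Z_in = Z1 + (Z3 || Z2) = 121.4 Ω = 121.4∠0.0° Ω.

Z = 121.4 Ω = 121.4∠0.0° Ω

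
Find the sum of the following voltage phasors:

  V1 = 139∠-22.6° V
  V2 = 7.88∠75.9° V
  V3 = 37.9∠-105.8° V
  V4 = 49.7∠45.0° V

Step 1 — Convert each phasor to rectangular form:
  V1 = 139·(cos(-22.6°) + j·sin(-22.6°)) = 128.3 - j53.42 V
  V2 = 7.88·(cos(75.9°) + j·sin(75.9°)) = 1.92 + j7.643 V
  V3 = 37.9·(cos(-105.8°) + j·sin(-105.8°)) = -10.32 - j36.47 V
  V4 = 49.7·(cos(45.0°) + j·sin(45.0°)) = 35.14 + j35.14 V
Step 2 — Sum components: V_total = 155.1 - j47.1 V.
Step 3 — Convert to polar: |V_total| = 162.1 V, ∠V_total = -16.9°.

V_total = 162.1∠-16.9° V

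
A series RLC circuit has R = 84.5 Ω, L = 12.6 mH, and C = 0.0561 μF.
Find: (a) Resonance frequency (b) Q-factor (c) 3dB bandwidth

Step 1 — Resonance: ω₀ = 1/√(LC) = 1/√(0.0126·5.61e-08) = 3.761e+04 rad/s.
Step 2 — f₀ = ω₀/(2π) = 5986 Hz.
Step 3 — Series Q: Q = ω₀L/R = 3.761e+04·0.0126/84.5 = 5.609.
Step 4 — Bandwidth: Δω = ω₀/Q = 6706 rad/s; BW = Δω/(2π) = 1067 Hz.

(a) f₀ = 5986 Hz  (b) Q = 5.609  (c) BW = 1067 Hz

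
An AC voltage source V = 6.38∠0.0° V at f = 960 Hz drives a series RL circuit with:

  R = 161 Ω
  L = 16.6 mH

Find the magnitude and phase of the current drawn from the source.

Step 1 — Angular frequency: ω = 2π·f = 2π·960 = 6032 rad/s.
Step 2 — Component impedances:
  R: Z = R = 161 Ω
  L: Z = jωL = j·6032·0.0166 = 0 + j100.1 Ω
Step 3 — Series combination: Z_total = R + L = 161 + j100.1 Ω = 189.6∠31.9° Ω.
Step 4 — Source phasor: V = 6.38∠0.0° V = 6.38 V.
Step 5 — Ohm's law: I = V / Z_total = (6.38) / (161 + j100.1) = 0.02858 - j0.01777 A.
Step 6 — Convert to polar: |I| = 0.03365 A, ∠I = -31.9°.

I = 0.03365∠-31.9° A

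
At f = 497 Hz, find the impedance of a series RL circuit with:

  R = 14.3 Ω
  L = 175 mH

Step 1 — Angular frequency: ω = 2π·f = 2π·497 = 3123 rad/s.
Step 2 — Component impedances:
  R: Z = R = 14.3 Ω
  L: Z = jωL = j·3123·0.175 = 0 + j546.5 Ω
Step 3 — Series combination: Z_total = R + L = 14.3 + j546.5 Ω = 546.7∠88.5° Ω.

Z = 14.3 + j546.5 Ω = 546.7∠88.5° Ω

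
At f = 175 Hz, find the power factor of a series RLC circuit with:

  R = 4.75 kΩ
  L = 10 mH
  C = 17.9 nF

Step 1 — Angular frequency: ω = 2π·f = 2π·175 = 1100 rad/s.
Step 2 — Component impedances:
  R: Z = R = 4750 Ω
  L: Z = jωL = j·1100·0.01 = 0 + j11 Ω
  C: Z = 1/(jωC) = -j/(ω·C) = 0 - j5.081e+04 Ω
Step 3 — Series combination: Z_total = R + L + C = 4750 - j5.08e+04 Ω = 5.102e+04∠-84.7° Ω.
Step 4 — Power factor: PF = cos(φ) = Re(Z)/|Z| = 4750/5.102e+04 = 0.0931.
Step 5 — Type: Im(Z) = -5.08e+04 ⇒ leading (phase φ = -84.7°).

PF = 0.0931 (leading, φ = -84.7°)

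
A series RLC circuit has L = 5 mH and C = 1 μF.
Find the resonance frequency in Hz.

Step 1 — Resonance condition Im(Z)=0 gives ω₀ = 1/√(LC).
Step 2 — ω₀ = 1/√(0.005·1e-06) = 1.414e+04 rad/s.
Step 3 — f₀ = ω₀/(2π) = 2251 Hz.

f₀ = 2251 Hz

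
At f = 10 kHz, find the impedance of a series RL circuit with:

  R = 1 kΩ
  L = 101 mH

Step 1 — Angular frequency: ω = 2π·f = 2π·1e+04 = 6.283e+04 rad/s.
Step 2 — Component impedances:
  R: Z = R = 1000 Ω
  L: Z = jωL = j·6.283e+04·0.101 = 0 + j6346 Ω
Step 3 — Series combination: Z_total = R + L = 1000 + j6346 Ω = 6424∠81.0° Ω.

Z = 1000 + j6346 Ω = 6424∠81.0° Ω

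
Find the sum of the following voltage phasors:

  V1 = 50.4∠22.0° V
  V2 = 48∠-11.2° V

Step 1 — Convert each phasor to rectangular form:
  V1 = 50.4·(cos(22.0°) + j·sin(22.0°)) = 46.73 + j18.88 V
  V2 = 48·(cos(-11.2°) + j·sin(-11.2°)) = 47.09 - j9.323 V
Step 2 — Sum components: V_total = 93.82 + j9.557 V.
Step 3 — Convert to polar: |V_total| = 94.3 V, ∠V_total = 5.8°.

V_total = 94.3∠5.8° V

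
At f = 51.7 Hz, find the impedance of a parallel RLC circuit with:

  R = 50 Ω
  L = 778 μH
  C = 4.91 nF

Step 1 — Angular frequency: ω = 2π·f = 2π·51.7 = 324.8 rad/s.
Step 2 — Component impedances:
  R: Z = R = 50 Ω
  L: Z = jωL = j·324.8·0.000778 = 0 + j0.2527 Ω
  C: Z = 1/(jωC) = -j/(ω·C) = 0 - j6.27e+05 Ω
Step 3 — Parallel combination: 1/Z_total = 1/R + 1/L + 1/C; Z_total = 0.001277 + j0.2527 Ω = 0.2527∠89.7° Ω.

Z = 0.001277 + j0.2527 Ω = 0.2527∠89.7° Ω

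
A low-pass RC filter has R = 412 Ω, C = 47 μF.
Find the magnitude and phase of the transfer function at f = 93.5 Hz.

Step 1 — Angular frequency: ω = 2π·93.5 = 587.5 rad/s.
Step 2 — Transfer function: H(jω) = 1/(1 + jωRC).
Step 3 — Denominator: 1 + jωRC = 1 + j·587.5·412·4.7e-05 = 1 + j11.38.
Step 4 — H = 0.007668 - j0.08723.
Step 5 — Magnitude: |H| = 0.08757 (-21.2 dB); phase: φ = -85.0°.

|H| = 0.08757 (-21.2 dB), φ = -85.0°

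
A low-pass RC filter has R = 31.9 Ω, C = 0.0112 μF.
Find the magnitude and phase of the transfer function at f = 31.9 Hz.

Step 1 — Angular frequency: ω = 2π·31.9 = 200.4 rad/s.
Step 2 — Transfer function: H(jω) = 1/(1 + jωRC).
Step 3 — Denominator: 1 + jωRC = 1 + j·200.4·31.9·1.12e-08 = 1 + j7.161e-05.
Step 4 — H = 1 - j7.161e-05.
Step 5 — Magnitude: |H| = 1 (-0.0 dB); phase: φ = -0.0°.

|H| = 1 (-0.0 dB), φ = -0.0°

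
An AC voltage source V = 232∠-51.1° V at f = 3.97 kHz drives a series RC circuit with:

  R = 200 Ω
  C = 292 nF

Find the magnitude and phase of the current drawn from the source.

Step 1 — Angular frequency: ω = 2π·f = 2π·3970 = 2.494e+04 rad/s.
Step 2 — Component impedances:
  R: Z = R = 200 Ω
  C: Z = 1/(jωC) = -j/(ω·C) = 0 - j137.3 Ω
Step 3 — Series combination: Z_total = R + C = 200 - j137.3 Ω = 242.6∠-34.5° Ω.
Step 4 — Source phasor: V = 232∠-51.1° V = 145.7 - j180.6 V.
Step 5 — Ohm's law: I = V / Z_total = (145.7 - j180.6) / (200 - j137.3) = 0.9163 - j0.2737 A.
Step 6 — Convert to polar: |I| = 0.9564 A, ∠I = -16.6°.

I = 0.9564∠-16.6° A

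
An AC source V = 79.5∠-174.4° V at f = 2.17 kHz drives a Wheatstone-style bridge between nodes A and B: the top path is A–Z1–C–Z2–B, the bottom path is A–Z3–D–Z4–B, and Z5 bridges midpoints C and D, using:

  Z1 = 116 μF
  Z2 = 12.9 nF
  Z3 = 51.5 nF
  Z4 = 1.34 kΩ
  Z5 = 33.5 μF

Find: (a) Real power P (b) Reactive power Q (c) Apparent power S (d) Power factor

Step 1 — Angular frequency: ω = 2π·f = 2π·2170 = 1.363e+04 rad/s.
Step 2 — Component impedances:
  Z1: Z = 1/(jωC) = -j/(ω·C) = 0 - j0.6323 Ω
  Z2: Z = 1/(jωC) = -j/(ω·C) = 0 - j5686 Ω
  Z3: Z = 1/(jωC) = -j/(ω·C) = 0 - j1424 Ω
  Z4: Z = R = 1340 Ω
  Z5: Z = 1/(jωC) = -j/(ω·C) = 0 - j2.189 Ω
Step 3 — Bridge requires nodal analysis (the Z5 bridge couples midpoints C and D, so the two paths cannot be reduced to a simple series/parallel combination). Setting node B to ground and injecting 1 A at node A, the 3-node admittance system at A, C, D solves to V_A = Z_AB = 1269 - j301.7 Ω = 1304∠-13.4° Ω.
Step 4 — Source phasor: V = 79.5∠-174.4° V = -79.12 - j7.758 V.
Step 5 — Current: I = V / Z = -0.05766 - j0.01983 A = 0.06097∠-161.0° A.
Step 6 — Complex power: S = V·I* = 4.716 - j1.121 VA.
Step 7 — Real power: P = Re(S) = 4.716 W.
Step 8 — Reactive power: Q = Im(S) = -1.121 VAR.
Step 9 — Apparent power: |S| = 4.847 VA.
Step 10 — Power factor: PF = P/|S| = 0.9729 (leading).

(a) P = 4.716 W  (b) Q = -1.121 VAR  (c) S = 4.847 VA  (d) PF = 0.9729 (leading)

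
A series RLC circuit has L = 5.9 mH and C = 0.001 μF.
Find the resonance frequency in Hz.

Step 1 — Resonance condition Im(Z)=0 gives ω₀ = 1/√(LC).
Step 2 — ω₀ = 1/√(0.0059·1e-09) = 4.117e+05 rad/s.
Step 3 — f₀ = ω₀/(2π) = 6.552e+04 Hz.

f₀ = 6.552e+04 Hz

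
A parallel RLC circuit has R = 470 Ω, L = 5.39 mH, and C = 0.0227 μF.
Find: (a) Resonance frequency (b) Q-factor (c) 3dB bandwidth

Step 1 — Resonance: ω₀ = 1/√(LC) = 1/√(0.00539·2.27e-08) = 9.041e+04 rad/s.
Step 2 — f₀ = ω₀/(2π) = 1.439e+04 Hz.
Step 3 — Parallel Q: Q = R/(ω₀L) = 470/(9.041e+04·0.00539) = 0.9645.
Step 4 — Bandwidth: Δω = ω₀/Q = 9.373e+04 rad/s; BW = Δω/(2π) = 1.492e+04 Hz.

(a) f₀ = 1.439e+04 Hz  (b) Q = 0.9645  (c) BW = 1.492e+04 Hz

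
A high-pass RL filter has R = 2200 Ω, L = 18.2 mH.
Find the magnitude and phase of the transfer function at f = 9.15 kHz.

Step 1 — Angular frequency: ω = 2π·9150 = 5.749e+04 rad/s.
Step 2 — Transfer function: H(jω) = jωL/(R + jωL).
Step 3 — Numerator jωL = j·1046; denominator R + jωL = 2200 + j1046.
Step 4 — H = 0.1845 + j0.3879.
Step 5 — Magnitude: |H| = 0.4295 (-7.3 dB); phase: φ = 64.6°.

|H| = 0.4295 (-7.3 dB), φ = 64.6°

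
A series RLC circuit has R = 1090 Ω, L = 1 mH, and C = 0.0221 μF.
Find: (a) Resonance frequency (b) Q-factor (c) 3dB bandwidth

Step 1 — Resonance: ω₀ = 1/√(LC) = 1/√(0.001·2.21e-08) = 2.127e+05 rad/s.
Step 2 — f₀ = ω₀/(2π) = 3.386e+04 Hz.
Step 3 — Series Q: Q = ω₀L/R = 2.127e+05·0.001/1090 = 0.1952.
Step 4 — Bandwidth: Δω = ω₀/Q = 1.09e+06 rad/s; BW = Δω/(2π) = 1.735e+05 Hz.

(a) f₀ = 3.386e+04 Hz  (b) Q = 0.1952  (c) BW = 1.735e+05 Hz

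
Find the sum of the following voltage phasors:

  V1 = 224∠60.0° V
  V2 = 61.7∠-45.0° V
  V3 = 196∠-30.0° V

Step 1 — Convert each phasor to rectangular form:
  V1 = 224·(cos(60.0°) + j·sin(60.0°)) = 112 + j194 V
  V2 = 61.7·(cos(-45.0°) + j·sin(-45.0°)) = 43.63 - j43.63 V
  V3 = 196·(cos(-30.0°) + j·sin(-30.0°)) = 169.7 - j98 V
Step 2 — Sum components: V_total = 325.4 + j52.36 V.
Step 3 — Convert to polar: |V_total| = 329.6 V, ∠V_total = 9.1°.

V_total = 329.6∠9.1° V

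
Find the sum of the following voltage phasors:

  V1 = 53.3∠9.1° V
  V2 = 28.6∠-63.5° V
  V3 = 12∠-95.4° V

Step 1 — Convert each phasor to rectangular form:
  V1 = 53.3·(cos(9.1°) + j·sin(9.1°)) = 52.63 + j8.43 V
  V2 = 28.6·(cos(-63.5°) + j·sin(-63.5°)) = 12.76 - j25.6 V
  V3 = 12·(cos(-95.4°) + j·sin(-95.4°)) = -1.129 - j11.95 V
Step 2 — Sum components: V_total = 64.26 - j29.11 V.
Step 3 — Convert to polar: |V_total| = 70.55 V, ∠V_total = -24.4°.

V_total = 70.55∠-24.4° V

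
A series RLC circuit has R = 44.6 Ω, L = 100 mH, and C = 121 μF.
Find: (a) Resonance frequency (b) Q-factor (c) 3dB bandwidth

Step 1 — Resonance: ω₀ = 1/√(LC) = 1/√(0.1·0.000121) = 287.5 rad/s.
Step 2 — f₀ = ω₀/(2π) = 45.75 Hz.
Step 3 — Series Q: Q = ω₀L/R = 287.5·0.1/44.6 = 0.6446.
Step 4 — Bandwidth: Δω = ω₀/Q = 446 rad/s; BW = Δω/(2π) = 70.98 Hz.

(a) f₀ = 45.75 Hz  (b) Q = 0.6446  (c) BW = 70.98 Hz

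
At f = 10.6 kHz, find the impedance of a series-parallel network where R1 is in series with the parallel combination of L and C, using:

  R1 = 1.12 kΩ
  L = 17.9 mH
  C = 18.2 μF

Step 1 — Angular frequency: ω = 2π·f = 2π·1.06e+04 = 6.66e+04 rad/s.
Step 2 — Component impedances:
  R1: Z = R = 1120 Ω
  L: Z = jωL = j·6.66e+04·0.0179 = 0 + j1192 Ω
  C: Z = 1/(jωC) = -j/(ω·C) = 0 - j0.825 Ω
Step 3 — Parallel branch: L || C = 1/(1/L + 1/C) = 0 - j0.8256 Ω.
Step 4 — Series with R1: Z_total = R1 + (L || C) = 1120 - j0.8256 Ω = 1120∠-0.0° Ω.

Z = 1120 - j0.8256 Ω = 1120∠-0.0° Ω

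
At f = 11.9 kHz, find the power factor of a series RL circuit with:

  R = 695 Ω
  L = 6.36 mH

Step 1 — Angular frequency: ω = 2π·f = 2π·1.19e+04 = 7.477e+04 rad/s.
Step 2 — Component impedances:
  R: Z = R = 695 Ω
  L: Z = jωL = j·7.477e+04·0.00636 = 0 + j475.5 Ω
Step 3 — Series combination: Z_total = R + L = 695 + j475.5 Ω = 842.1∠34.4° Ω.
Step 4 — Power factor: PF = cos(φ) = Re(Z)/|Z| = 695/842.1 = 0.8253.
Step 5 — Type: Im(Z) = 475.5 ⇒ lagging (phase φ = 34.4°).

PF = 0.8253 (lagging, φ = 34.4°)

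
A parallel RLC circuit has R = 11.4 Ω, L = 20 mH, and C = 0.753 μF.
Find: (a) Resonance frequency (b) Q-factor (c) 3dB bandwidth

Step 1 — Resonance: ω₀ = 1/√(LC) = 1/√(0.02·7.53e-07) = 8149 rad/s.
Step 2 — f₀ = ω₀/(2π) = 1297 Hz.
Step 3 — Parallel Q: Q = R/(ω₀L) = 11.4/(8149·0.02) = 0.06995.
Step 4 — Bandwidth: Δω = ω₀/Q = 1.165e+05 rad/s; BW = Δω/(2π) = 1.854e+04 Hz.

(a) f₀ = 1297 Hz  (b) Q = 0.06995  (c) BW = 1.854e+04 Hz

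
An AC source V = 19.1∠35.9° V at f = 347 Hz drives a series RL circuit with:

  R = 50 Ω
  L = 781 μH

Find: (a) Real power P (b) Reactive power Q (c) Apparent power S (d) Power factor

Step 1 — Angular frequency: ω = 2π·f = 2π·347 = 2180 rad/s.
Step 2 — Component impedances:
  R: Z = R = 50 Ω
  L: Z = jωL = j·2180·0.000781 = 0 + j1.703 Ω
Step 3 — Series combination: Z_total = R + L = 50 + j1.703 Ω = 50.03∠2.0° Ω.
Step 4 — Source phasor: V = 19.1∠35.9° V = 15.47 + j11.2 V.
Step 5 — Current: I = V / Z = 0.3167 + j0.2132 A = 0.3818∠33.9° A.
Step 6 — Complex power: S = V·I* = 7.288 + j0.2482 VA.
Step 7 — Real power: P = Re(S) = 7.288 W.
Step 8 — Reactive power: Q = Im(S) = 0.2482 VAR.
Step 9 — Apparent power: |S| = 7.292 VA.
Step 10 — Power factor: PF = P/|S| = 0.9994 (lagging).

(a) P = 7.288 W  (b) Q = 0.2482 VAR  (c) S = 7.292 VA  (d) PF = 0.9994 (lagging)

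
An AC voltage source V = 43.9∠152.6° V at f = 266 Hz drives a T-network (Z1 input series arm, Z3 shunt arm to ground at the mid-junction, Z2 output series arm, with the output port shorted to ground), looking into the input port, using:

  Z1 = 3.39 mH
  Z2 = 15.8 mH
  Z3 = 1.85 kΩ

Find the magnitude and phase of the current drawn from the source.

Step 1 — Angular frequency: ω = 2π·f = 2π·266 = 1671 rad/s.
Step 2 — Component impedances:
  Z1: Z = jωL = j·1671·0.00339 = 0 + j5.666 Ω
  Z2: Z = jωL = j·1671·0.0158 = 0 + j26.41 Ω
  Z3: Z = R = 1850 Ω
Step 3 — With the output port shorted to ground, the output series arm Z2 runs from the junction to ground; the shunt arm Z3 also runs from the junction to ground. They appear in parallel: Z3 || Z2 = 0.3769 + j26.4 Ω.
Step 4 — Series with input arm Z1: Z_in = Z1 + (Z3 || Z2) = 0.3769 + j32.07 Ω = 32.07∠89.3° Ω.
Step 5 — Source phasor: V = 43.9∠152.6° V = -38.98 + j20.2 V.
Step 6 — Ohm's law: I = V / Z_total = (-38.98 + j20.2) / (0.3769 + j32.07) = 0.6156 + j1.223 A.
Step 7 — Convert to polar: |I| = 1.369 A, ∠I = 63.3°.

I = 1.369∠63.3° A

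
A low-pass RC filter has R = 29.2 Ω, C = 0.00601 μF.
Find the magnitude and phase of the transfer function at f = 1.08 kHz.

Step 1 — Angular frequency: ω = 2π·1080 = 6786 rad/s.
Step 2 — Transfer function: H(jω) = 1/(1 + jωRC).
Step 3 — Denominator: 1 + jωRC = 1 + j·6786·29.2·6.01e-09 = 1 + j0.001191.
Step 4 — H = 1 - j0.001191.
Step 5 — Magnitude: |H| = 1 (-0.0 dB); phase: φ = -0.1°.

|H| = 1 (-0.0 dB), φ = -0.1°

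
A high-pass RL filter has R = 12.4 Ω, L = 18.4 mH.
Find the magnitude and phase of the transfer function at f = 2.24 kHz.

Step 1 — Angular frequency: ω = 2π·2240 = 1.407e+04 rad/s.
Step 2 — Transfer function: H(jω) = jωL/(R + jωL).
Step 3 — Numerator jωL = j·259; denominator R + jωL = 12.4 + j259.
Step 4 — H = 0.9977 + j0.04777.
Step 5 — Magnitude: |H| = 0.9989 (-0.0 dB); phase: φ = 2.7°.

|H| = 0.9989 (-0.0 dB), φ = 2.7°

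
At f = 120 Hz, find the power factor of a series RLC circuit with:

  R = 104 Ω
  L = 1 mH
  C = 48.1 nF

Step 1 — Angular frequency: ω = 2π·f = 2π·120 = 754 rad/s.
Step 2 — Component impedances:
  R: Z = R = 104 Ω
  L: Z = jωL = j·754·0.001 = 0 + j0.754 Ω
  C: Z = 1/(jωC) = -j/(ω·C) = 0 - j2.757e+04 Ω
Step 3 — Series combination: Z_total = R + L + C = 104 - j2.757e+04 Ω = 2.757e+04∠-89.8° Ω.
Step 4 — Power factor: PF = cos(φ) = Re(Z)/|Z| = 104/2.757e+04 = 0.003772.
Step 5 — Type: Im(Z) = -2.757e+04 ⇒ leading (phase φ = -89.8°).

PF = 0.003772 (leading, φ = -89.8°)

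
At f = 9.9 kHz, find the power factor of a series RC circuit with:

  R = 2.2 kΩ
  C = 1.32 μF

Step 1 — Angular frequency: ω = 2π·f = 2π·9900 = 6.22e+04 rad/s.
Step 2 — Component impedances:
  R: Z = R = 2200 Ω
  C: Z = 1/(jωC) = -j/(ω·C) = 0 - j12.18 Ω
Step 3 — Series combination: Z_total = R + C = 2200 - j12.18 Ω = 2200∠-0.3° Ω.
Step 4 — Power factor: PF = cos(φ) = Re(Z)/|Z| = 2200/2200 = 1.
Step 5 — Type: Im(Z) = -12.18 ⇒ leading (phase φ = -0.3°).

PF = 1 (leading, φ = -0.3°)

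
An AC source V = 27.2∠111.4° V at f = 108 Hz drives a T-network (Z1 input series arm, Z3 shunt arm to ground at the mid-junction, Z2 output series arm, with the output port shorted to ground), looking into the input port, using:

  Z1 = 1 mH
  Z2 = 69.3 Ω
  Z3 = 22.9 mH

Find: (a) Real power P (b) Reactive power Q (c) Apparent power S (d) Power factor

Step 1 — Angular frequency: ω = 2π·f = 2π·108 = 678.6 rad/s.
Step 2 — Component impedances:
  Z1: Z = jωL = j·678.6·0.001 = 0 + j0.6786 Ω
  Z2: Z = R = 69.3 Ω
  Z3: Z = jωL = j·678.6·0.0229 = 0 + j15.54 Ω
Step 3 — With the output port shorted to ground, the output series arm Z2 runs from the junction to ground; the shunt arm Z3 also runs from the junction to ground. They appear in parallel: Z3 || Z2 = 3.318 + j14.8 Ω.
Step 4 — Series with input arm Z1: Z_in = Z1 + (Z3 || Z2) = 3.318 + j15.47 Ω = 15.83∠77.9° Ω.
Step 5 — Source phasor: V = 27.2∠111.4° V = -9.925 + j25.32 V.
Step 6 — Current: I = V / Z = 1.433 + j0.9486 A = 1.719∠33.5° A.
Step 7 — Complex power: S = V·I* = 9.8 + j45.71 VA.
Step 8 — Real power: P = Re(S) = 9.8 W.
Step 9 — Reactive power: Q = Im(S) = 45.71 VAR.
Step 10 — Apparent power: |S| = 46.75 VA.
Step 11 — Power factor: PF = P/|S| = 0.2096 (lagging).

(a) P = 9.8 W  (b) Q = 45.71 VAR  (c) S = 46.75 VA  (d) PF = 0.2096 (lagging)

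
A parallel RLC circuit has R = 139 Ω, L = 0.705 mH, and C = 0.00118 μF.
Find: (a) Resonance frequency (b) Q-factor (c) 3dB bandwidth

Step 1 — Resonance: ω₀ = 1/√(LC) = 1/√(0.000705·1.18e-09) = 1.096e+06 rad/s.
Step 2 — f₀ = ω₀/(2π) = 1.745e+05 Hz.
Step 3 — Parallel Q: Q = R/(ω₀L) = 139/(1.096e+06·0.000705) = 0.1798.
Step 4 — Bandwidth: Δω = ω₀/Q = 6.097e+06 rad/s; BW = Δω/(2π) = 9.703e+05 Hz.

(a) f₀ = 1.745e+05 Hz  (b) Q = 0.1798  (c) BW = 9.703e+05 Hz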